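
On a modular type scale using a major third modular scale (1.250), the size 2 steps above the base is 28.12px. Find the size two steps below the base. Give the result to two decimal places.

The gap is -2 − (2) = -4 steps, so the factor is 1.250^-4.
28.12 ÷ 1.250⁴ = 28.12 ÷ 2.44141 ≈ 11.518

11.52px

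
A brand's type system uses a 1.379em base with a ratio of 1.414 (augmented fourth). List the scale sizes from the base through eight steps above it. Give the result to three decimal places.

Step 0: 1.379em
Step 1: 1.379 × 1.414 = 1.950
Step 2: 1.379 × 1.414² = 2.757
Step 3: 1.379 × 1.414³ = 3.899
Step 4: 1.379 × 1.414⁴ = 5.513
Step 5: 1.379 × 1.414⁵ = 7.795
Step 6: 1.379 × 1.414⁶ = 11.022
Step 7: 1.379 × 1.414⁷ = 15.585
Step 8: 1.379 × 1.414⁸ = 22.037

1.379em, 1.950em, 2.757em, 3.899em, 5.513em, 7.795em, 11.022em, 15.585em, 22.037em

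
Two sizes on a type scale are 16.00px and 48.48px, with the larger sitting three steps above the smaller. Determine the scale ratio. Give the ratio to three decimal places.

The ratio satisfies 16.00 × r³ = 48.48, so r = (48.48 / 16.00)^(1/3).
r = 3.0300^(1/3) ≈ 1.4470

1.447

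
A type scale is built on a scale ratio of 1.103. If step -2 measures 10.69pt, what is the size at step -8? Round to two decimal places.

5.94pt

Moving from step -2 to step -8 is 6 steps down, so divide by r⁶.
10.69 ÷ 1.103⁶ = 10.69 ÷ 1.80075 ≈ 5.936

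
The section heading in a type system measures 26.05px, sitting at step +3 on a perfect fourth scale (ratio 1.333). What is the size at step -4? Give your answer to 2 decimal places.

The gap is -4 − (3) = -7 steps, so the factor is 1.333^-7.
26.05 ÷ 1.333⁷ = 26.05 ÷ 7.47844 ≈ 3.483

3.48px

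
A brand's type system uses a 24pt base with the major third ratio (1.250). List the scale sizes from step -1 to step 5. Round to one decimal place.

19.2pt, 24.0pt, 30.0pt, 37.5pt, 46.9pt, 58.6pt, 73.2pt

Step -1: 24.0 ÷ 1.250 = 19.2
Step 0: 24pt
Step 1: 24.0 × 1.250 = 30.0
Step 2: 24.0 × 1.250² = 37.5
Step 3: 24.0 × 1.250³ = 46.9
Step 4: 24.0 × 1.250⁴ = 58.6
Step 5: 24.0 × 1.250⁵ = 73.2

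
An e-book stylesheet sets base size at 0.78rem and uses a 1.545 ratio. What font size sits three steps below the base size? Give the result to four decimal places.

0.2115rem

0.78 ÷ 1.545³ = 0.78 ÷ 3.68795 ≈ 0.2115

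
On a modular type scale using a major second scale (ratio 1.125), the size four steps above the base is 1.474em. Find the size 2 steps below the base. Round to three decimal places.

0.727em

1.474 ÷ 1.125⁶ = 1.474 ÷ 2.02729 ≈ 0.727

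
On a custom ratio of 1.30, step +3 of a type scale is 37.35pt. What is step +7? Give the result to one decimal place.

37.35 × 1.30⁴ = 37.35 × 2.85610 ≈ 106.675

106.7pt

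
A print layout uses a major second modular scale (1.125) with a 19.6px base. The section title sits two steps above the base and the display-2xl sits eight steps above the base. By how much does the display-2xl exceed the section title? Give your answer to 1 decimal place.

25.5px

Step 2: 19.6 × 1.125² = 24.806px
Step 8: 19.6 × 1.125⁸ = 50.289px
Difference: 50.289 − 24.806 = 25.483px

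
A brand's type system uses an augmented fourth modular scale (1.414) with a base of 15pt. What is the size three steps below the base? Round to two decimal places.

5.31pt

Every step multiplies by the scale ratio.
15.0 ÷ 1.414³ = 15.0 ÷ 2.82715 ≈ 5.31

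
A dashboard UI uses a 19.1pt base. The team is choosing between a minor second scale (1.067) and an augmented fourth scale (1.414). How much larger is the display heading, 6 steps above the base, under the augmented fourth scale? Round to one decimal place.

Minor second: 19.1 × 1.067⁶ = 28.185pt
Augmented fourth: 19.1 × 1.414⁶ = 152.662pt
Difference: 152.662 − 28.185 = 124.477pt

124.5pt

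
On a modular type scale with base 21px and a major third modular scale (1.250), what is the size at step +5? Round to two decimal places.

21.0 × 1.250⁵ = 21.0 × 3.05176 ≈ 64.09

64.09px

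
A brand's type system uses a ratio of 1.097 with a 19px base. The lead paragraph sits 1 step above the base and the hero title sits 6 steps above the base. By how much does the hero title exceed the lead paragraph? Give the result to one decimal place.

Step 1: 19.0 × 1.097 = 20.843px
Step 6: 19.0 × 1.097⁶ = 33.113px
Difference: 33.113 − 20.843 = 12.270px

12.3px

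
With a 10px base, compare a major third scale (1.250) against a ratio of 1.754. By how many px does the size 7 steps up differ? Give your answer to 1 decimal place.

Major third: 10.0 × 1.250⁷ = 47.684px
At 1.754: 10.0 × 1.754⁷ = 510.749px
Difference: 510.749 − 47.684 = 463.065px

463.1px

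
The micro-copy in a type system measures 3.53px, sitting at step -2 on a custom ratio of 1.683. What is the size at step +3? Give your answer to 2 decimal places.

47.66px

3.53 × 1.683⁵ = 3.53 × 13.50270 ≈ 47.665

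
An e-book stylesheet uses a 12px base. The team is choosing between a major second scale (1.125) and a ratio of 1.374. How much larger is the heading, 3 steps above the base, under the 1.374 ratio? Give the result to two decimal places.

14.04px

Major second: 12.0 × 1.125³ = 17.0859px
At 1.374: 12.0 × 1.374³ = 31.1273px
Difference: 31.1273 − 17.0859 = 14.0414px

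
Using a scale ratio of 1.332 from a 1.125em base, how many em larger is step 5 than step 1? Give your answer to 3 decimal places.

Step 1: 1.125 × 1.332 = 1.49850em
Step 5: 1.125 × 1.332⁵ = 4.71708em
Difference: 4.71708 − 1.49850 = 3.21858em

3.219em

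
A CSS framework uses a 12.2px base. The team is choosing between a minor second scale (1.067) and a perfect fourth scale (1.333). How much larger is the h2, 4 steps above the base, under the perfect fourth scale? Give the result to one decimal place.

Minor second: 12.2 × 1.067⁴ = 15.813px
Perfect fourth: 12.2 × 1.333⁴ = 38.519px
Difference: 38.519 − 15.813 = 22.706px

22.7px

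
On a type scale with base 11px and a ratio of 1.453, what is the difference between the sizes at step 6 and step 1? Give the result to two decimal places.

87.53px

Step 1: 11.0 × 1.453 = 15.9830px
Step 6: 11.0 × 1.453⁶ = 103.5110px
Difference: 103.5110 − 15.9830 = 87.5280px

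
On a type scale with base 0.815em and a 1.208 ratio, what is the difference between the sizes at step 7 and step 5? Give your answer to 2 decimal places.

0.96em

Step 5: 0.815 × 1.208⁵ = 2.0965em
Step 7: 0.815 × 1.208⁷ = 3.0593em
Difference: 3.0593 − 2.0965 = 0.9628em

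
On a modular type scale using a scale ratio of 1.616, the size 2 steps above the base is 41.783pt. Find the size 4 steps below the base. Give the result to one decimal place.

2.3pt

Moving from step +2 to step -4 is 6 steps down, so divide by r⁶.
41.783 ÷ 1.616⁶ = 41.783 ÷ 17.80935 ≈ 2.346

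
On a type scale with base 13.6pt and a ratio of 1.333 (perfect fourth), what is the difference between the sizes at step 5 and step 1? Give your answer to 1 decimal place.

Step 1: 13.6 × 1.333 = 18.129pt
Step 5: 13.6 × 1.333⁵ = 57.239pt
Difference: 57.239 − 18.129 = 39.110pt

39.1pt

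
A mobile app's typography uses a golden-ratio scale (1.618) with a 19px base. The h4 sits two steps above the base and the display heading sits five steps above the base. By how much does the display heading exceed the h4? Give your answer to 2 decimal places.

Step 2: 19.0 × 1.618² = 49.7406px
Step 5: 19.0 × 1.618⁵ = 210.6911px
Difference: 210.6911 − 49.7406 = 160.9505px

160.95px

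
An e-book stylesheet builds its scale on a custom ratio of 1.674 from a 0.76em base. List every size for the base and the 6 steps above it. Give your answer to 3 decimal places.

0.760em, 1.272em, 2.130em, 3.565em, 5.968em, 9.991em, 16.724em

Step 0: 0.76em
Step 1: 0.76 × 1.674 = 1.272
Step 2: 0.76 × 1.674² = 2.130
Step 3: 0.76 × 1.674³ = 3.565
Step 4: 0.76 × 1.674⁴ = 5.968
Step 5: 0.76 × 1.674⁵ = 9.991
Step 6: 0.76 × 1.674⁶ = 16.724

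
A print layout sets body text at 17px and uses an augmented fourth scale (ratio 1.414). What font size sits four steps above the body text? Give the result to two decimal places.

67.96px

A modular type scale is a geometric sequence: sizeₙ = base × rⁿ.
17.0 × 1.414⁴ = 17.0 × 3.99758 ≈ 67.96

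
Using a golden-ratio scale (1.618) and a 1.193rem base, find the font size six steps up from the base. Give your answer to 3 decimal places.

1.193 × 1.618⁶ = 1.193 × 17.94201 ≈ 21.405

21.405rem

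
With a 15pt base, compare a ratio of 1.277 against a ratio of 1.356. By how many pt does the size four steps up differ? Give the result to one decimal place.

At 1.277: 15.0 × 1.277⁴ = 39.889pt
At 1.356: 15.0 × 1.356⁴ = 50.714pt
Difference: 50.714 − 39.889 = 10.825pt

10.8pt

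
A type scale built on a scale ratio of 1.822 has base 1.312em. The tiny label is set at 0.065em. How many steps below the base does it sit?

5

1.822ⁿ = 1.312 / 0.065 = 20.1846
n = ln(20.1846) / ln(1.822) = 3.0049 / 0.5999 ≈ 5.01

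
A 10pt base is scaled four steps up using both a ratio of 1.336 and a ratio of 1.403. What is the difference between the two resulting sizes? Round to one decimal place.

6.9pt

At 1.336: 10.0 × 1.336⁴ = 31.859pt
At 1.403: 10.0 × 1.403⁴ = 38.746pt
Difference: 38.746 − 31.859 = 6.887pt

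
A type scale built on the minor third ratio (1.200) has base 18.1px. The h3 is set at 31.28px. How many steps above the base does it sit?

1.200ⁿ = 31.28 / 18.1 = 1.7282
n = ln(1.7282) / ln(1.200) = 0.5471 / 0.1823 ≈ 3.00

3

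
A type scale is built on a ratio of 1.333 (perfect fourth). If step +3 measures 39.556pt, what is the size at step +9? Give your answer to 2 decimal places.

Moving from step +3 to step +9 is 6 steps up, so multiply by r⁶.
39.556 × 1.333⁶ = 39.556 × 5.61023 ≈ 221.918

221.92pt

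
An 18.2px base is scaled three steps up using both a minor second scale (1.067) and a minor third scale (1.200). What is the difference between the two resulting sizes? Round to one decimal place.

9.3px

Minor second: 18.2 × 1.067³ = 22.109px
Minor third: 18.2 × 1.200³ = 31.450px
Difference: 31.450 − 22.109 = 9.341px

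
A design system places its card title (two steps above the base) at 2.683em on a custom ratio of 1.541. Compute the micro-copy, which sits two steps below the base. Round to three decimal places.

2.683 ÷ 1.541⁴ = 2.683 ÷ 5.63911 ≈ 0.476

0.476em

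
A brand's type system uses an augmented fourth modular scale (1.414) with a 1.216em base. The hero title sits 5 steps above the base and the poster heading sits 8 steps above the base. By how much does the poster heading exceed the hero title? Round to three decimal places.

Step 5: 1.216 × 1.414⁵ = 6.87354em
Step 8: 1.216 × 1.414⁸ = 19.43251em
Difference: 19.43251 − 6.87354 = 12.55897em

12.559em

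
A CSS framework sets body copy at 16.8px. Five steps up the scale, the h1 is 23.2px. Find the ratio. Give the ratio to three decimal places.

1.067

r⁵ = 23.2 / 16.8, so r = (23.2/16.8)^(1/5).
r = 1.3810^(1/5) ≈ 1.0667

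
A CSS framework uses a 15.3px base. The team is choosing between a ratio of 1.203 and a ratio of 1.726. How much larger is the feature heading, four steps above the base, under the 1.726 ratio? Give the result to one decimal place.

103.7px

At 1.203: 15.3 × 1.203⁴ = 32.045px
At 1.726: 15.3 × 1.726⁴ = 135.786px
Difference: 135.786 − 32.045 = 103.741px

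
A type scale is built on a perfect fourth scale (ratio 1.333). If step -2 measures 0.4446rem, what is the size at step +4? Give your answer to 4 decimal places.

2.4943rem

0.4446 × 1.333⁶ = 0.4446 × 5.61023 ≈ 2.4943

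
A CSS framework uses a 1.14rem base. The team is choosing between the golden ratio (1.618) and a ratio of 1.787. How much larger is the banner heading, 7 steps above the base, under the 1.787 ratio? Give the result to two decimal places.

Golden ratio: 1.14 × 1.618⁷ = 33.0944rem
At 1.787: 1.14 × 1.787⁷ = 66.3402rem
Difference: 66.3402 − 33.0944 = 33.2458rem

33.25rem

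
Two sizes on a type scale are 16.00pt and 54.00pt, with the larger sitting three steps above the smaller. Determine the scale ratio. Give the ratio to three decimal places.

1.500

The ratio satisfies 16.00 × r³ = 54.00, so r = (54.00 / 16.00)^(1/3).
r = 3.3750^(1/3) ≈ 1.5000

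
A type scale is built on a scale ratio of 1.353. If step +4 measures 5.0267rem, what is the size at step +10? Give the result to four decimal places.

The gap is 10 − (4) = 6 steps, so the factor is 1.353^6.
5.0267 × 1.353⁶ = 5.0267 × 6.13461 ≈ 30.8368

30.8368rem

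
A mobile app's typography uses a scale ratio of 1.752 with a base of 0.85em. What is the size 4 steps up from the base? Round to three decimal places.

8.009em

Every step multiplies by the scale ratio.
0.85 × 1.752⁴ = 0.85 × 9.42185 ≈ 8.009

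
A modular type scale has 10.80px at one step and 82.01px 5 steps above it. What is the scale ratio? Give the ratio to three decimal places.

r⁵ = 82.01 / 10.80, so r = (82.01/10.80)^(1/5).
r = 7.5935^(1/5) ≈ 1.5000

1.500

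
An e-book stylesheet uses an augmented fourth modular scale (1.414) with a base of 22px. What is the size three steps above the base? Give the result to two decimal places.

62.20px

Every step multiplies by the scale ratio.
22.0 × 1.414³ = 22.0 × 2.82715 ≈ 62.20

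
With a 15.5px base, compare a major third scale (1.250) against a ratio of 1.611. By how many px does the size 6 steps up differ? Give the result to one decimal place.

Major third: 15.5 × 1.250⁶ = 59.128px
At 1.611: 15.5 × 1.611⁶ = 270.960px
Difference: 270.960 − 59.128 = 211.832px

211.8px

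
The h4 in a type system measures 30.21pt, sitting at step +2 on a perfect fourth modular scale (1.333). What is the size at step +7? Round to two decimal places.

127.15pt

30.21 × 1.333⁵ = 30.21 × 4.20873 ≈ 127.146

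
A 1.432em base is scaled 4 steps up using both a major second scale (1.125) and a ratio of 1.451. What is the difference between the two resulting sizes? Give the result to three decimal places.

4.054em

Major second: 1.432 × 1.125⁴ = 2.29379em
At 1.451: 1.432 × 1.451⁴ = 6.34765em
Difference: 6.34765 − 2.29379 = 4.05386em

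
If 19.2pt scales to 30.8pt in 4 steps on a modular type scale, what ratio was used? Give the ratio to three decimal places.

r⁴ = 30.8 / 19.2, so r = (30.8/19.2)^(1/4).
r = 1.6042^(1/4) ≈ 1.1254

1.125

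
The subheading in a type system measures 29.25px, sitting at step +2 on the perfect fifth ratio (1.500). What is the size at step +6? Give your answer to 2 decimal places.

148.08px

The gap is 6 − (2) = 4 steps, so the factor is 1.500^4.
29.25 × 1.500⁴ = 29.25 × 5.06250 ≈ 148.078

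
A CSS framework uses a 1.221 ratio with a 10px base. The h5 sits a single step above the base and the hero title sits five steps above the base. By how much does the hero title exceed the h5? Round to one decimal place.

14.9px

Step 1: 10.0 × 1.221 = 12.210px
Step 5: 10.0 × 1.221⁵ = 27.138px
Difference: 27.138 − 12.210 = 14.928px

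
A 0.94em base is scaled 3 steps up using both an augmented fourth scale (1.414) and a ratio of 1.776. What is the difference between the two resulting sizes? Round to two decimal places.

Augmented fourth: 0.94 × 1.414³ = 2.6575em
At 1.776: 0.94 × 1.776³ = 5.2657em
Difference: 5.2657 − 2.6575 = 2.6082em

2.61em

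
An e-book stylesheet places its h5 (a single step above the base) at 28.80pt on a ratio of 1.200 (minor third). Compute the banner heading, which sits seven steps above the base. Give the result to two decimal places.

86.00pt

The gap is 7 − (1) = 6 steps, so the factor is 1.200^6.
28.80 × 1.200⁶ = 28.80 × 2.98598 ≈ 85.996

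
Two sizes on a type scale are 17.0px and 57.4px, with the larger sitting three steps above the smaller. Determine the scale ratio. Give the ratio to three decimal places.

1.500

The ratio satisfies 17.0 × r³ = 57.4, so r = (57.4 / 17.0)^(1/3).
r = 3.3765^(1/3) ≈ 1.5002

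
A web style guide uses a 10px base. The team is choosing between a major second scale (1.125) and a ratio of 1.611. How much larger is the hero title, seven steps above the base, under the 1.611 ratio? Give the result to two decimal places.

258.82px

Major second: 10.0 × 1.125⁷ = 22.8070px
At 1.611: 10.0 × 1.611⁷ = 281.6234px
Difference: 281.6234 − 22.8070 = 258.8164px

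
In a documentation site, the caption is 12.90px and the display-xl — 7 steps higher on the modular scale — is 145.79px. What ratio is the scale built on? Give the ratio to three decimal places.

1.414

The ratio satisfies 12.90 × r⁷ = 145.79, so r = (145.79 / 12.90)^(1/7).
r = 11.3016^(1/7) ≈ 1.4140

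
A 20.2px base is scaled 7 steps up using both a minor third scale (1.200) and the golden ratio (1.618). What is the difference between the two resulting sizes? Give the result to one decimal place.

Minor third: 20.2 × 1.200⁷ = 72.380px
Golden ratio: 20.2 × 1.618⁷ = 586.409px
Difference: 586.409 − 72.380 = 514.029px

514.0px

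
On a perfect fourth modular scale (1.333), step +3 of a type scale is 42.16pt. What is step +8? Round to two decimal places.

177.44pt

42.16 × 1.333⁵ = 42.16 × 4.20873 ≈ 177.440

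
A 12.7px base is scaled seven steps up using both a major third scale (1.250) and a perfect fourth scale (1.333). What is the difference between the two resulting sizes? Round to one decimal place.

Major third: 12.7 × 1.250⁷ = 60.558px
Perfect fourth: 12.7 × 1.333⁷ = 94.976px
Difference: 94.976 − 60.558 = 34.418px

34.4px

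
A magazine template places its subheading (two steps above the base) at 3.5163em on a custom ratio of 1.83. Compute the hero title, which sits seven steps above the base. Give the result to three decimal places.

72.167em

The gap is 7 − (2) = 5 steps, so the factor is 1.83^5.
3.5163 × 1.83⁵ = 3.5163 × 20.52369 ≈ 72.167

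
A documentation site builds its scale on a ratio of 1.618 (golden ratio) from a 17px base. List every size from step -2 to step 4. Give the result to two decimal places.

Step -2: 17.0 ÷ 1.618² = 6.49
Step -1: 17.0 ÷ 1.618 = 10.51
Step 0: 17px
Step 1: 17.0 × 1.618 = 27.51
Step 2: 17.0 × 1.618² = 44.50
Step 3: 17.0 × 1.618³ = 72.01
Step 4: 17.0 × 1.618⁴ = 116.51

6.49px, 10.51px, 17.00px, 27.51px, 44.50px, 72.01px, 116.51px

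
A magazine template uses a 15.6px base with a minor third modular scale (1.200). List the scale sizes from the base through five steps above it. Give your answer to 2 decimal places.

Step 0: 15.6px
Step 1: 15.6 × 1.200 = 18.72
Step 2: 15.6 × 1.200² = 22.46
Step 3: 15.6 × 1.200³ = 26.96
Step 4: 15.6 × 1.200⁴ = 32.35
Step 5: 15.6 × 1.200⁵ = 38.82

15.60px, 18.72px, 22.46px, 26.96px, 32.35px, 38.82px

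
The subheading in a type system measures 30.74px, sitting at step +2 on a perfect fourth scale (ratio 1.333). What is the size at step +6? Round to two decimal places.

30.74 × 1.333⁴ = 30.74 × 3.15733 ≈ 97.056

97.06px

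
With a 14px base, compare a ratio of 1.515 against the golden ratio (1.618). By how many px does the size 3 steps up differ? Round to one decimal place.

At 1.515: 14.0 × 1.515³ = 48.682px
Golden ratio: 14.0 × 1.618³ = 59.301px
Difference: 59.301 − 48.682 = 10.619px

10.6px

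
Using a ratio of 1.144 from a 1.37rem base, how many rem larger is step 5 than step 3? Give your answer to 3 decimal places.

0.633rem

Step 3: 1.37 × 1.144³ = 2.05116rem
Step 5: 1.37 × 1.144⁵ = 2.68442rem
Difference: 2.68442 − 2.05116 = 0.63326rem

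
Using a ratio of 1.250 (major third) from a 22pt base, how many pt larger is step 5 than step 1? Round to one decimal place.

39.6pt

Step 1: 22.0 × 1.250 = 27.500pt
Step 5: 22.0 × 1.250⁵ = 67.139pt
Difference: 67.139 − 27.500 = 39.639pt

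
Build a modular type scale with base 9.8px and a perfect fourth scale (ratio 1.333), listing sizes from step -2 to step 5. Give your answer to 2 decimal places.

5.52px, 7.35px, 9.80px, 13.06px, 17.41px, 23.21px, 30.94px, 41.25px

Step -2: 9.8 ÷ 1.333² = 5.52
Step -1: 9.8 ÷ 1.333 = 7.35
Step 0: 9.8px
Step 1: 9.8 × 1.333 = 13.06
Step 2: 9.8 × 1.333² = 17.41
Step 3: 9.8 × 1.333³ = 23.21
Step 4: 9.8 × 1.333⁴ = 30.94
Step 5: 9.8 × 1.333⁵ = 41.25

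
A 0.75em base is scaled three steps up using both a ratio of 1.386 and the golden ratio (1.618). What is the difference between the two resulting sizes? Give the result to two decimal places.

1.18em

At 1.386: 0.75 × 1.386³ = 1.9969em
Golden ratio: 0.75 × 1.618³ = 3.1769em
Difference: 3.1769 − 1.9969 = 1.1800em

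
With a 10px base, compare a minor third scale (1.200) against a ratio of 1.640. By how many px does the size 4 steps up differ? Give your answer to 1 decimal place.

51.6px

Minor third: 10.0 × 1.200⁴ = 20.736px
At 1.640: 10.0 × 1.640⁴ = 72.339px
Difference: 72.339 − 20.736 = 51.603px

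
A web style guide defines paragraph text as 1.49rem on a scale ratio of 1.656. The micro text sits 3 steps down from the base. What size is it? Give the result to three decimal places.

A modular type scale is a geometric sequence: sizeₙ = base × rⁿ.
1.49 ÷ 1.656³ = 1.49 ÷ 4.54131 ≈ 0.328

0.328rem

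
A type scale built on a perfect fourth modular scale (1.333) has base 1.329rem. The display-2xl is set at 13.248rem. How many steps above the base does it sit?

8

1.333ⁿ = 13.248 / 1.329 = 9.9684
n = ln(9.9684) / ln(1.333) = 2.2994 / 0.2874 ≈ 8.00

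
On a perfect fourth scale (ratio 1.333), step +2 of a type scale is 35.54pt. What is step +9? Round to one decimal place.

265.8pt

35.54 × 1.333⁷ = 35.54 × 7.47844 ≈ 265.784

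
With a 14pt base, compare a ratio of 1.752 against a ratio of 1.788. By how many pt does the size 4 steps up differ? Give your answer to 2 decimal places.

11.18pt

At 1.752: 14.0 × 1.752⁴ = 131.9060pt
At 1.788: 14.0 × 1.788⁴ = 143.0863pt
Difference: 143.0863 − 131.9060 = 11.1803pt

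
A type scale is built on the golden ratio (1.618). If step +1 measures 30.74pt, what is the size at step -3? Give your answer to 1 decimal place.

The gap is -3 − (1) = -4 steps, so the factor is 1.618^-4.
30.74 ÷ 1.618⁴ = 30.74 ÷ 6.85353 ≈ 4.485

4.5pt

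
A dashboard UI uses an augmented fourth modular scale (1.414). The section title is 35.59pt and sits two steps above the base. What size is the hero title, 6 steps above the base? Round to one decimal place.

142.3pt

35.59 × 1.414⁴ = 35.59 × 3.99758 ≈ 142.274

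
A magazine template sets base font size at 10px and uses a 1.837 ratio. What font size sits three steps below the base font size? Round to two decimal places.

10.0 ÷ 1.837³ = 10.0 ÷ 6.19908 ≈ 1.61

1.61px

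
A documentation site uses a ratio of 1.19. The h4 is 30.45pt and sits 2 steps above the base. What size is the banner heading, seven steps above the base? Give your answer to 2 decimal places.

72.66pt

The gap is 7 − (2) = 5 steps, so the factor is 1.19^5.
30.45 × 1.19⁵ = 30.45 × 2.38635 ≈ 72.664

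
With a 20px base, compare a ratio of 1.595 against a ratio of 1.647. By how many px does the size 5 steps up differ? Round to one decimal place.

35.9px

At 1.595: 20.0 × 1.595⁵ = 206.459px
At 1.647: 20.0 × 1.647⁵ = 242.381px
Difference: 242.381 − 206.459 = 35.922px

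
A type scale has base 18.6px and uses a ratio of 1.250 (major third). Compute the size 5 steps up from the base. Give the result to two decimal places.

56.76px

18.6 × 1.250⁵ = 18.6 × 3.05176 ≈ 56.76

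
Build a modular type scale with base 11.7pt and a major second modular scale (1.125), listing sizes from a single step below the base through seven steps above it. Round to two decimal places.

Step -1: 11.7 ÷ 1.125 = 10.40
Step 0: 11.7pt
Step 1: 11.7 × 1.125 = 13.16
Step 2: 11.7 × 1.125² = 14.81
Step 3: 11.7 × 1.125³ = 16.66
Step 4: 11.7 × 1.125⁴ = 18.74
Step 5: 11.7 × 1.125⁵ = 21.08
Step 6: 11.7 × 1.125⁶ = 23.72
Step 7: 11.7 × 1.125⁷ = 26.68

10.40pt, 11.70pt, 13.16pt, 14.81pt, 16.66pt, 18.74pt, 21.08pt, 23.72pt, 26.68pt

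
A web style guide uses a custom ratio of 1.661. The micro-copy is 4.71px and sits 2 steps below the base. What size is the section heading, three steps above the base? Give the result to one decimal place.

4.71 × 1.661⁵ = 4.71 × 12.64294 ≈ 59.548

59.5px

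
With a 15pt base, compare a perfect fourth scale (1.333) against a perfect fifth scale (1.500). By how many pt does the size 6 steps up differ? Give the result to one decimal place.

86.7pt

Perfect fourth: 15.0 × 1.333⁶ = 84.153pt
Perfect fifth: 15.0 × 1.500⁶ = 170.859pt
Difference: 170.859 − 84.153 = 86.706pt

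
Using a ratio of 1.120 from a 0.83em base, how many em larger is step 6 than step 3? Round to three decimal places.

0.472em

Step 3: 0.83 × 1.120³ = 1.16609em
Step 6: 0.83 × 1.120⁶ = 1.63827em
Difference: 1.63827 − 1.16609 = 0.47218em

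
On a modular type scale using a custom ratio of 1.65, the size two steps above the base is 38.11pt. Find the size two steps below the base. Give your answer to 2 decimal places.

The gap is -2 − (2) = -4 steps, so the factor is 1.65^-4.
38.11 ÷ 1.65⁴ = 38.11 ÷ 7.41201 ≈ 5.142

5.14pt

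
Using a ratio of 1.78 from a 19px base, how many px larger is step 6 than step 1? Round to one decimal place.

570.5px

Step 1: 19.0 × 1.78 = 33.820px
Step 6: 19.0 × 1.78⁶ = 604.329px
Difference: 604.329 − 33.820 = 570.509px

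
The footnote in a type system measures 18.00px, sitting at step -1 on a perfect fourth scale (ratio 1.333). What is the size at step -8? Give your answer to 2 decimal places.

Moving from step -1 to step -8 is 7 steps down, so divide by r⁷.
18.00 ÷ 1.333⁷ = 18.00 ÷ 7.47844 ≈ 2.407

2.41px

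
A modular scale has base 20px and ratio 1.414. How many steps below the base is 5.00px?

1.414ⁿ = 20 / 5.00 = 4.0000
n = ln(4.0000) / ln(1.414) = 1.3863 / 0.3464 ≈ 4.00

4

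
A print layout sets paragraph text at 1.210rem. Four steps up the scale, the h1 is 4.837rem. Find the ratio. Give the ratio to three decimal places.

The ratio satisfies 1.210 × r⁴ = 4.837, so r = (4.837 / 1.210)^(1/4).
r = 3.9975^(1/4) ≈ 1.4140

1.414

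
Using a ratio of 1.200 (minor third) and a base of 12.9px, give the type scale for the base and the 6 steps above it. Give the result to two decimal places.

Step 0: 12.9px
Step 1: 12.9 × 1.200 = 15.48
Step 2: 12.9 × 1.200² = 18.58
Step 3: 12.9 × 1.200³ = 22.29
Step 4: 12.9 × 1.200⁴ = 26.75
Step 5: 12.9 × 1.200⁵ = 32.10
Step 6: 12.9 × 1.200⁶ = 38.52

12.90px, 15.48px, 18.58px, 22.29px, 26.75px, 32.10px, 38.52px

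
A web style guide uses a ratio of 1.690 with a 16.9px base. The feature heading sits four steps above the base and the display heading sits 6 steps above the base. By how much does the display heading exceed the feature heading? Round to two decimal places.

255.88px

Step 4: 16.9 × 1.690⁴ = 137.8585px
Step 6: 16.9 × 1.690⁶ = 393.7376px
Difference: 393.7376 − 137.8585 = 255.8791px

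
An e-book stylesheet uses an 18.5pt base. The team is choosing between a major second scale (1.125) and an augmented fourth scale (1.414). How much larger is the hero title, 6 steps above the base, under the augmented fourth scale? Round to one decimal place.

110.4pt

Major second: 18.5 × 1.125⁶ = 37.505pt
Augmented fourth: 18.5 × 1.414⁶ = 147.866pt
Difference: 147.866 − 37.505 = 110.361pt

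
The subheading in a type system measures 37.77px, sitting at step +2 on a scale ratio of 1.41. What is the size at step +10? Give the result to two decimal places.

37.77 × 1.41⁸ = 37.77 × 15.62259 ≈ 590.065

590.07px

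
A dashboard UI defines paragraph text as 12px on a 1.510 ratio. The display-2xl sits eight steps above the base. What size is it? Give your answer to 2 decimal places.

324.34px

12.0 × 1.510⁸ = 12.0 × 27.02810 ≈ 324.34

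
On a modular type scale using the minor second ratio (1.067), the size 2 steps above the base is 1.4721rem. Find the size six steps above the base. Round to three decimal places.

1.908rem

Moving from step +2 to step +6 is 4 steps up, so multiply by r⁴.
1.4721 × 1.067⁴ = 1.4721 × 1.29616 ≈ 1.908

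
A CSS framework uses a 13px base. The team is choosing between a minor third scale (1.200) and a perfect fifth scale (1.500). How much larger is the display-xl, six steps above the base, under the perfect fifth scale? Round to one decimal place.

109.3px

Minor third: 13.0 × 1.200⁶ = 38.818px
Perfect fifth: 13.0 × 1.500⁶ = 148.078px
Difference: 148.078 − 38.818 = 109.260px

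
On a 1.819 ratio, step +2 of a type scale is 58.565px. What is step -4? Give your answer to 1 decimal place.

1.6px

Moving from step +2 to step -4 is 6 steps down, so divide by r⁶.
58.565 ÷ 1.819⁶ = 58.565 ÷ 36.22398 ≈ 1.617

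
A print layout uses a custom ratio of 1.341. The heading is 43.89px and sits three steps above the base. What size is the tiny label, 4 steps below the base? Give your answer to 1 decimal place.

5.6px

43.89 ÷ 1.341⁷ = 43.89 ÷ 7.79833 ≈ 5.628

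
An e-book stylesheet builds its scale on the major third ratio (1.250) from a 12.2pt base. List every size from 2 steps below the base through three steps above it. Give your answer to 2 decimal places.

Step -2: 12.2 ÷ 1.250² = 7.81
Step -1: 12.2 ÷ 1.250 = 9.76
Step 0: 12.2pt
Step 1: 12.2 × 1.250 = 15.25
Step 2: 12.2 × 1.250² = 19.06
Step 3: 12.2 × 1.250³ = 23.83

7.81pt, 9.76pt, 12.20pt, 15.25pt, 19.06pt, 23.83pt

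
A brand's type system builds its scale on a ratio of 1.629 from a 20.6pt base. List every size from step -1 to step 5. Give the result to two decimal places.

12.65pt, 20.60pt, 33.56pt, 54.67pt, 89.05pt, 145.06pt, 236.30pt

Step -1: 20.6 ÷ 1.629 = 12.65
Step 0: 20.6pt
Step 1: 20.6 × 1.629 = 33.56
Step 2: 20.6 × 1.629² = 54.67
Step 3: 20.6 × 1.629³ = 89.05
Step 4: 20.6 × 1.629⁴ = 145.06
Step 5: 20.6 × 1.629⁵ = 236.30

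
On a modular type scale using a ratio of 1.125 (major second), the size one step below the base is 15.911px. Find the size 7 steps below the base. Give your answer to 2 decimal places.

7.85px

The gap is -7 − (-1) = -6 steps, so the factor is 1.125^-6.
15.911 ÷ 1.125⁶ = 15.911 ÷ 2.02729 ≈ 7.848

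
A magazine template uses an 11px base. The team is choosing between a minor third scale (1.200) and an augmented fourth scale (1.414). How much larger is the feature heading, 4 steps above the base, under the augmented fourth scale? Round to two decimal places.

21.16px

Minor third: 11.0 × 1.200⁴ = 22.8096px
Augmented fourth: 11.0 × 1.414⁴ = 43.9734px
Difference: 43.9734 − 22.8096 = 21.1638px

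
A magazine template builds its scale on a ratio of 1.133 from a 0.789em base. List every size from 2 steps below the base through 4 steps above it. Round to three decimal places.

Step -2: 0.789 ÷ 1.133² = 0.615
Step -1: 0.789 ÷ 1.133 = 0.696
Step 0: 0.789em
Step 1: 0.789 × 1.133 = 0.894
Step 2: 0.789 × 1.133² = 1.013
Step 3: 0.789 × 1.133³ = 1.148
Step 4: 0.789 × 1.133⁴ = 1.300

0.615em, 0.696em, 0.789em, 0.894em, 1.013em, 1.148em, 1.300em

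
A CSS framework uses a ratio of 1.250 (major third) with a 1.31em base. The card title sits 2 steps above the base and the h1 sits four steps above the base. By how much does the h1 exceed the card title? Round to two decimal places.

1.15em

Step 2: 1.31 × 1.250² = 2.0469em
Step 4: 1.31 × 1.250⁴ = 3.1982em
Difference: 3.1982 − 2.0469 = 1.1513em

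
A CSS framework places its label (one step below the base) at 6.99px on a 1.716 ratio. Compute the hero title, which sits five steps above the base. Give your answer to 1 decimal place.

178.5px

The gap is 5 − (-1) = 6 steps, so the factor is 1.716^6.
6.99 × 1.716⁶ = 6.99 × 25.53311 ≈ 178.476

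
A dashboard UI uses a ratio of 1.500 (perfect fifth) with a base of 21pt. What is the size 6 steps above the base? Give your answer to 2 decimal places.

A modular type scale is a geometric sequence: sizeₙ = base × rⁿ.
21.0 × 1.500⁶ = 21.0 × 11.39062 ≈ 239.20

239.20pt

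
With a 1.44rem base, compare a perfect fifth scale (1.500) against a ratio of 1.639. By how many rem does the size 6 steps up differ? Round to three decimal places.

11.512rem

Perfect fifth: 1.44 × 1.500⁶ = 16.40250rem
At 1.639: 1.44 × 1.639⁶ = 27.91491rem
Difference: 27.91491 − 16.40250 = 11.51241rem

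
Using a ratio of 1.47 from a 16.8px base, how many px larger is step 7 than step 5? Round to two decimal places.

133.87px

Step 5: 16.8 × 1.47⁵ = 115.3177px
Step 7: 16.8 × 1.47⁷ = 249.1900px
Difference: 249.1900 − 115.3177 = 133.8723px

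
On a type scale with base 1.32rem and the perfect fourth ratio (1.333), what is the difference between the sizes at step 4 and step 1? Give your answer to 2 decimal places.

2.41rem

Step 1: 1.32 × 1.333 = 1.7596rem
Step 4: 1.32 × 1.333⁴ = 4.1677rem
Difference: 4.1677 − 1.7596 = 2.4081rem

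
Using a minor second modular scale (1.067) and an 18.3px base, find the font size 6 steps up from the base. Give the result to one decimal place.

Every step multiplies by the scale ratio.
18.3 × 1.067⁶ = 18.3 × 1.47566 ≈ 27.00

27.0px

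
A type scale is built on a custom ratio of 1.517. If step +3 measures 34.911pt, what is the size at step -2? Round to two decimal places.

4.35pt

The gap is -2 − (3) = -5 steps, so the factor is 1.517^-5.
34.911 ÷ 1.517⁵ = 34.911 ÷ 8.03393 ≈ 4.345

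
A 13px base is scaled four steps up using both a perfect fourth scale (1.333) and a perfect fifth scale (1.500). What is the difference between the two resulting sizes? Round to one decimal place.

Perfect fourth: 13.0 × 1.333⁴ = 41.045px
Perfect fifth: 13.0 × 1.500⁴ = 65.812px
Difference: 65.812 − 41.045 = 24.767px

24.8px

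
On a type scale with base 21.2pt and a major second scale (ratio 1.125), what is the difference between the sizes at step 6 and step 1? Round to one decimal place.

Step 1: 21.2 × 1.125 = 23.850pt
Step 6: 21.2 × 1.125⁶ = 42.978pt
Difference: 42.978 − 23.850 = 19.128pt

19.1pt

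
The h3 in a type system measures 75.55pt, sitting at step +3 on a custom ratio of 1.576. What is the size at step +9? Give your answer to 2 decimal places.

1157.64pt

75.55 × 1.576⁶ = 75.55 × 15.32277 ≈ 1157.635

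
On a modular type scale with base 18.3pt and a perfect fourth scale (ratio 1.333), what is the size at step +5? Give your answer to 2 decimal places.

77.02pt

Every step multiplies by the scale ratio.
18.3 × 1.333⁵ = 18.3 × 4.20873 ≈ 77.02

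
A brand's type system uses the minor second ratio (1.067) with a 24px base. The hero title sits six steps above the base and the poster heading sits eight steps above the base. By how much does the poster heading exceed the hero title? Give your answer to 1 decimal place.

Step 6: 24.0 × 1.067⁶ = 35.416px
Step 8: 24.0 × 1.067⁸ = 40.321px
Difference: 40.321 − 35.416 = 4.905px

4.9px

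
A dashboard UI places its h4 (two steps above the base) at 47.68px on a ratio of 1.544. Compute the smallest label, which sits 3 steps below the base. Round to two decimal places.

47.68 ÷ 1.544⁵ = 47.68 ÷ 8.77478 ≈ 5.434

5.43px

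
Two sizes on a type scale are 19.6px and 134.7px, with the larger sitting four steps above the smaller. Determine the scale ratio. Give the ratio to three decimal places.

1.619

The ratio satisfies 19.6 × r⁴ = 134.7, so r = (134.7 / 19.6)^(1/4).
r = 6.8724^(1/4) ≈ 1.6191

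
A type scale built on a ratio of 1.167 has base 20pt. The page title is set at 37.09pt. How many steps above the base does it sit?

4

1.167ⁿ = 37.09 / 20 = 1.8545
n = ln(1.8545) / ln(1.167) = 0.6176 / 0.1544 ≈ 4.00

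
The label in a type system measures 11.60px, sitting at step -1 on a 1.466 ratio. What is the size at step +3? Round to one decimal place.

53.6px

11.60 × 1.466⁴ = 11.60 × 4.61887 ≈ 53.579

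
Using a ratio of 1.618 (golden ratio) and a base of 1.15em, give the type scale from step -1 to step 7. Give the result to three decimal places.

0.711em, 1.150em, 1.861em, 3.011em, 4.871em, 7.882em, 12.752em, 20.633em, 33.385em

Step -1: 1.15 ÷ 1.618 = 0.711
Step 0: 1.15em
Step 1: 1.15 × 1.618 = 1.861
Step 2: 1.15 × 1.618² = 3.011
Step 3: 1.15 × 1.618³ = 4.871
Step 4: 1.15 × 1.618⁴ = 7.882
Step 5: 1.15 × 1.618⁵ = 12.752
Step 6: 1.15 × 1.618⁶ = 20.633
Step 7: 1.15 × 1.618⁷ = 33.385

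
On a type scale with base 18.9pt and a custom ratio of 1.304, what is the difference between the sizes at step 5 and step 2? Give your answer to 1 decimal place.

Step 2: 18.9 × 1.304² = 32.138pt
Step 5: 18.9 × 1.304⁵ = 71.261pt
Difference: 71.261 − 32.138 = 39.123pt

39.1pt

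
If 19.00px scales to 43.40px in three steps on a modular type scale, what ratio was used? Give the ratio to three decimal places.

1.317

r³ = 43.40 / 19.00, so r = (43.40/19.00)^(1/3).
r = 2.2842^(1/3) ≈ 1.3170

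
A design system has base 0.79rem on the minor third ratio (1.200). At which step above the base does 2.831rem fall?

7

1.200ⁿ = 2.831 / 0.79 = 3.5835
n = ln(3.5835) / ln(1.200) = 1.2764 / 0.1823 ≈ 7.00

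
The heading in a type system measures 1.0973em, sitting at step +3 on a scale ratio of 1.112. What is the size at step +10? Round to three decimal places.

2.307em

Moving from step +3 to step +10 is 7 steps up, so multiply by r⁷.
1.0973 × 1.112⁷ = 1.0973 × 2.10249 ≈ 2.307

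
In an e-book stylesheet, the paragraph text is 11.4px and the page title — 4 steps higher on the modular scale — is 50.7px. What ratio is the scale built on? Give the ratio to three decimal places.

1.452

The ratio satisfies 11.4 × r⁴ = 50.7, so r = (50.7 / 11.4)^(1/4).
r = 4.4474^(1/4) ≈ 1.4522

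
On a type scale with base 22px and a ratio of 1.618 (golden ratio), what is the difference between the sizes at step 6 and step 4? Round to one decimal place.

243.9px

Step 4: 22.0 × 1.618⁴ = 150.778px
Step 6: 22.0 × 1.618⁶ = 394.724px
Difference: 394.724 − 150.778 = 243.946px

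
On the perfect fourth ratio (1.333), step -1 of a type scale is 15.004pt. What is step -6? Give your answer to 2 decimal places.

3.56pt

Moving from step -1 to step -6 is 5 steps down, so divide by r⁵.
15.004 ÷ 1.333⁵ = 15.004 ÷ 4.20873 ≈ 3.565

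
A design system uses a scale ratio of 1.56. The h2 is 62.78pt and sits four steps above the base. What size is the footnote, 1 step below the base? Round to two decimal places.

6.80pt

62.78 ÷ 1.56⁵ = 62.78 ÷ 9.23896 ≈ 6.795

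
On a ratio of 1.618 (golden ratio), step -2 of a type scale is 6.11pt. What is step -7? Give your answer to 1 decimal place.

0.6pt

The gap is -7 − (-2) = -5 steps, so the factor is 1.618^-5.
6.11 ÷ 1.618⁵ = 6.11 ÷ 11.08901 ≈ 0.551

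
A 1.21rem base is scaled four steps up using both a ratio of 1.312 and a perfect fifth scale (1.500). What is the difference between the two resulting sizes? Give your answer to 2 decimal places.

At 1.312: 1.21 × 1.312⁴ = 3.5853rem
Perfect fifth: 1.21 × 1.500⁴ = 6.1256rem
Difference: 6.1256 − 3.5853 = 2.5403rem

2.54rem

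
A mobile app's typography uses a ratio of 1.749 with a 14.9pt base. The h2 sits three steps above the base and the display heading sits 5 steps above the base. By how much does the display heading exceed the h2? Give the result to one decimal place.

164.1pt

Step 3: 14.9 × 1.749³ = 79.718pt
Step 5: 14.9 × 1.749⁵ = 243.857pt
Difference: 243.857 − 79.718 = 164.139pt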